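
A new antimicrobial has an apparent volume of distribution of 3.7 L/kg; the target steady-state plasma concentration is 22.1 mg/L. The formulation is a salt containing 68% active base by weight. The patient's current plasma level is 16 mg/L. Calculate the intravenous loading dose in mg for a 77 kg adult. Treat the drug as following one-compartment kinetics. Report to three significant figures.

2560 mg

Vd = 3.7 L/kg × 77 kg = 284.9 L
The loading dose fills Vd to the target concentration.
Concentration deficit ΔC = 22.1 − 16 = 6.100 mg/L
LD = Vd × ΔC / S = 284.9 × 6.100 / 0.68 = 2556 mg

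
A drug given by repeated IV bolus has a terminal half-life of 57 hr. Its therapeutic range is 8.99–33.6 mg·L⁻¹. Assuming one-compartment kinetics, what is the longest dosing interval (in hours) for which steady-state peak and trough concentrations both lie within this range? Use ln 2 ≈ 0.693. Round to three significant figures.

k = 0.693 / t½ = 0.693 / 57 = 0.01216 h⁻¹
Between IV bolus doses, concentration decays as C = C₀·e^(−kτ), so C_peak/C_trough = e^(kτ).
τ_max = ln(C_peak/C_trough) / k = ln(33.6/8.99) / 0.01216 = 1.318 / 0.01216 = 108.4 h

108 h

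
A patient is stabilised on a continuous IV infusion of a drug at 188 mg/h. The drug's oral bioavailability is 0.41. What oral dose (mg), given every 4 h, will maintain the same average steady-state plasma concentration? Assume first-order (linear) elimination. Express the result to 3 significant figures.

1830 mg

To maintain the same Css, the systemic dosing rate must be unchanged: F·D/τ = infusion rate.
D = rate × τ / F = 188 × 4 / 0.41 = 1834 mg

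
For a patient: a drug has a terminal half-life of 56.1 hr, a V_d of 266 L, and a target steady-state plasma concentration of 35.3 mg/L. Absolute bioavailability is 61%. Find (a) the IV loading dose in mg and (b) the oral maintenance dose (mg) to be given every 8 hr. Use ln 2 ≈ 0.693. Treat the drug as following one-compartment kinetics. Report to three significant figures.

LD = Vd × C = 266.0 × 35.3 = 9390 mg
CL = 0.693 × Vd / t½ = 0.693 × 266.0 / 56.1 = 3.286 L/h
D = CL × Css × τ / F = 3.286 × 35.3 × 8 / 0.61 = 1521 mg

(a) 9390 mg; (b) 1520 mg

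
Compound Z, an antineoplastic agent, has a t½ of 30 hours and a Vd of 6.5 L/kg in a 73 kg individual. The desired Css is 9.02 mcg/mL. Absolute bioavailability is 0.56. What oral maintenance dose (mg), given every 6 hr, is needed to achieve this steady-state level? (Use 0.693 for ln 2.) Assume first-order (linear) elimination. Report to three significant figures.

Vd(total) = 73 kg × 6.5 L/kg = 474.5 L
k = 0.693/30 = 0.02310 h⁻¹, so CL = k·Vd = 0.02310 × 474.5 = 10.96 L/h
D = CL × Css × τ / F = 10.96 × 9.02 × 6 / 0.56 = 1059 mg

1060 mg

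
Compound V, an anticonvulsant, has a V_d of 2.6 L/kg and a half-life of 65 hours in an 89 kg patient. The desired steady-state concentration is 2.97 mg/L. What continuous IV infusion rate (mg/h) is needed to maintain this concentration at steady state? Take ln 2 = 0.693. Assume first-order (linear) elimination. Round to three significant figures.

7.33 mg/h

Total Vd = 2.6 × 89 = 231.4 L
k = 0.693/65 = 0.01066 h⁻¹, so CL = k·Vd = 0.01066 × 231.4 = 2.467 L/h
Infusion rate = CL × Css = 2.467 × 2.97 = 7.327 mg/h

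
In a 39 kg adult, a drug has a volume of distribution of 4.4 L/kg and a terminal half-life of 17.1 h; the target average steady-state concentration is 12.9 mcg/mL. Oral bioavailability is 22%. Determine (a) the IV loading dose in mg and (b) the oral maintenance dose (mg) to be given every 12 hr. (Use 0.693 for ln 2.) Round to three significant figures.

(a) 2210 mg; (b) 4890 mg

Total Vd = 4.4 × 39 = 171.6 L
LD = Vd × C = 171.6 × 12.9 = 2214 mg
CL = 0.693 × Vd / t½ = 0.693 × 171.6 / 17.1 = 6.954 L/h
D = CL × Css × τ / F = 6.954 × 12.9 × 12 / 0.22 = 4893 mg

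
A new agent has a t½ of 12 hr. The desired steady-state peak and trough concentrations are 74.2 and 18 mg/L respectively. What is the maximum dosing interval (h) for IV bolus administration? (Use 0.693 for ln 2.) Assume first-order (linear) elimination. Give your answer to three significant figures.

24.5 h

k = 0.693 / t½ = 0.693 / 12 = 0.05775 h⁻¹
Between IV bolus doses, concentration decays as C = C₀·e^(−kτ), so C_peak/C_trough = e^(kτ).
τ_max = ln(C_peak/C_trough) / k = ln(74.2/18) / 0.05775 = 1.416 / 0.05775 = 24.52 h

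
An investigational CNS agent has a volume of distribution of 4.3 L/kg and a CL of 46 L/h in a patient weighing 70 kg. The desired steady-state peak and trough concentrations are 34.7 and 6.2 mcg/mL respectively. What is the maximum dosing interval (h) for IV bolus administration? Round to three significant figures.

11.3 h

Vd = 4.3 L/kg × 70 kg = 301.0 L
k = CL / Vd = 46.00 / 301.0 = 0.1528 h⁻¹
Between IV bolus doses, concentration decays as C = C₀·e^(−kτ), so C_peak/C_trough = e^(kτ).
τ_max = ln(C_peak/C_trough) / k = ln(34.7/6.2) / 0.1528 = 1.722 / 0.1528 = 11.27 h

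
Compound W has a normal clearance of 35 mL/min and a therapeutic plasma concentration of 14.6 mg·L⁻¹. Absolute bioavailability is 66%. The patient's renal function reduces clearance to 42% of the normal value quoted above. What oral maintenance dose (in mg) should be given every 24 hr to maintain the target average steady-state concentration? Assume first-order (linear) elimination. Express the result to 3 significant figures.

CL = 35 mL/min × 60/1000 = 2.100 L/h
Patient clearance = 0.42 × 2.100 = 0.8820 L/h
D = CL × Css × τ / F = 0.8820 × 14.6 × 24 / 0.66 = 468.3 mg

468 mg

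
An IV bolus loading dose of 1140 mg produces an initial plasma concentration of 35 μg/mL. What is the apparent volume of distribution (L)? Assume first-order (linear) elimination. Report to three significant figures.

32.6 L

Immediately after an IV bolus, C₀ = Dose / Vd, so Vd = Dose / C₀.
Vd = 1140 / 35 = 32.57 L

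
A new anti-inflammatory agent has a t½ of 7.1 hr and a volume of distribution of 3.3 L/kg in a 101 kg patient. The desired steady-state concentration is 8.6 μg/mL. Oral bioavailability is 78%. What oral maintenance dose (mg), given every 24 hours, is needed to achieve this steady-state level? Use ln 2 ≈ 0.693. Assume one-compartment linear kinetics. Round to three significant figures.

Total Vd = 3.3 × 101 = 333.3 L
k = 0.693/7.1 = 0.09761 h⁻¹, so CL = k·Vd = 0.09761 × 333.3 = 32.53 L/h
D = CL × Css × τ / F = 32.53 × 8.6 × 24 / 0.78 = 8608 mg

8610 mg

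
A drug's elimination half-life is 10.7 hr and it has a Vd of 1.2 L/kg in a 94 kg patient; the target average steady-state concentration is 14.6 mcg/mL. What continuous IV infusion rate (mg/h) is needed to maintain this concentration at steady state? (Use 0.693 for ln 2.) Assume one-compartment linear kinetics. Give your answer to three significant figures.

Vd(total) = 94 kg × 1.2 L/kg = 112.8 L
k = 0.693/10.7 = 0.06477 h⁻¹, so CL = k·Vd = 0.06477 × 112.8 = 7.306 L/h
Infusion rate = CL × Css = 7.306 × 14.6 = 106.7 mg/h

107 mg/h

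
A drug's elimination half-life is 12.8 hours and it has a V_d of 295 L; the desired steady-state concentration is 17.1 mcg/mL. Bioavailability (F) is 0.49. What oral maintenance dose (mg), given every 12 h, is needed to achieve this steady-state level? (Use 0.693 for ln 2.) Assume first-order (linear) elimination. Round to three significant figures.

6690 mg

CL = 0.693 × Vd / t½ = 0.693 × 295.0 / 12.8 = 15.97 L/h
D = CL × Css × τ / F = 15.97 × 17.1 × 12 / 0.49 = 6688 mg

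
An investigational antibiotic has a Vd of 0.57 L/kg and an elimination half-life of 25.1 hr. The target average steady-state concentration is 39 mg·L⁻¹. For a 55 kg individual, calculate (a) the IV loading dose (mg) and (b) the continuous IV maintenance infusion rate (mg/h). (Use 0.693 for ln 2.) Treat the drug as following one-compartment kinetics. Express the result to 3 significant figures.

Vd = 0.57 L/kg × 55 kg = 31.35 L
LD = Vd × C = 31.35 × 39 = 1223 mg
CL = 0.693 × Vd / t½ = 0.693 × 31.35 / 25.1 = 0.8656 L/h
Infusion rate = CL × Css = 0.8656 × 39 = 33.76 mg/h

(a) 1220 mg; (b) 33.8 mg/h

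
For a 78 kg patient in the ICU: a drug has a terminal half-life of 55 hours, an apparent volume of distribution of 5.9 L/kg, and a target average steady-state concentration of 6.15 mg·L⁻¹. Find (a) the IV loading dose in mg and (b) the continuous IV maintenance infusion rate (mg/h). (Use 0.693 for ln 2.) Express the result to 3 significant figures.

(a) 2830 mg; (b) 35.7 mg/h

Vd(total) = 78 kg × 5.9 L/kg = 460.2 L
LD = Vd × C = 460.2 × 6.15 = 2830 mg
CL = 0.693 × Vd / t½ = 0.693 × 460.2 / 55 = 5.799 L/h
Infusion rate = CL × Css = 5.799 × 6.15 = 35.66 mg/h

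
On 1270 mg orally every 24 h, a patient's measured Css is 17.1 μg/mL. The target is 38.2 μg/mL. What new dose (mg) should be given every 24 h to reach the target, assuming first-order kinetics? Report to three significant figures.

For first-order elimination, Css ∝ F·D/(CL·τ); F and CL are unchanged, so Css ∝ D/τ.
D₂ = D₁ × (Css,target / Css,current) = 1270 × 38.2/17.1 = 2837 mg

2840 mg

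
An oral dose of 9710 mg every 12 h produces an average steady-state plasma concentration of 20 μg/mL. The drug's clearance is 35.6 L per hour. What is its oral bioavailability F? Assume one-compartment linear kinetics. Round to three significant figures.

0.880

F·D/τ = CL·Css at steady state → F = CL·Css·τ / D.
F = 35.6 × 20 × 12 / 9710 = 0.880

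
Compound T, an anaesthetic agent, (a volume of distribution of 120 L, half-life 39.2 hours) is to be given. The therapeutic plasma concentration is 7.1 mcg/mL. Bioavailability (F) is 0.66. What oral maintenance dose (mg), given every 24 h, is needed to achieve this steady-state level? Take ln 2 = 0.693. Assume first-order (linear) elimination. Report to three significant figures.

CL = 0.693 × Vd / t½ = 0.693 × 120.0 / 39.2 = 2.121 L/h
D = CL × Css × τ / F = 2.121 × 7.1 × 24 / 0.66 = 547.6 mg

548 mg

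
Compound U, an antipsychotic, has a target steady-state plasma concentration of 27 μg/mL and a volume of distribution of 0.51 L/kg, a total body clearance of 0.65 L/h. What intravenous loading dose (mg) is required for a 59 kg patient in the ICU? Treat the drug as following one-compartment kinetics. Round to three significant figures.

Vd = 0.51 L/kg × 59 kg = 30.09 L
LD = Vd × C = 30.09 × 27.00 = 812.4 mg

812 mg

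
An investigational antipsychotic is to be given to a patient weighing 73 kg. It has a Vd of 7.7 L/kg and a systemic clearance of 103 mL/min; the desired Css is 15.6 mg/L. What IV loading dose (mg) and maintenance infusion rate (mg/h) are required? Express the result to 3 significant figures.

Vd(total) = 73 kg × 7.7 L/kg = 562.1 L
LD = Vd · C_target = 562.1 × 15.6 = 8769 mg
Convert clearance: 103 mL/min × 60 min/h ÷ 1000 mL/L = 6.180 L/h
Maintenance: replace elimination → rate = CL × Css = 6.180 × 15.6 = 96.41 mg/h

(a) 8770 mg; (b) 96.4 mg/h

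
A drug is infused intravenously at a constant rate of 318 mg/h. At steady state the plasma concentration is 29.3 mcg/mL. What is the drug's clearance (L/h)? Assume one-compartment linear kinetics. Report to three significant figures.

At steady state, infusion rate = CL × Css, so CL = rate / Css.
CL = 318 / 29.3 = 10.85 L/h

10.9 L/h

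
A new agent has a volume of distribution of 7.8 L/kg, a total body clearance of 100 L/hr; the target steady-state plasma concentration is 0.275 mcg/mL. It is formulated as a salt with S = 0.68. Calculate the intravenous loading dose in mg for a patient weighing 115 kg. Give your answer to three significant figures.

363 mg

Vd(total) = 115 kg × 7.8 L/kg = 897.0 L
The loading dose fills Vd to the target concentration; clearance is irrelevant here.
LD = Vd × C / S = 897.0 × 0.2750 / 0.68 = 362.8 mg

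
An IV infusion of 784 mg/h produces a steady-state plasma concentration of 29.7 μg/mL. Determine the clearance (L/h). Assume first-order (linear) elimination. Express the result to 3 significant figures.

26.4 L/h

At steady state, infusion rate = CL × Css, so CL = rate / Css.
CL = 784 / 29.7 = 26.40 L/h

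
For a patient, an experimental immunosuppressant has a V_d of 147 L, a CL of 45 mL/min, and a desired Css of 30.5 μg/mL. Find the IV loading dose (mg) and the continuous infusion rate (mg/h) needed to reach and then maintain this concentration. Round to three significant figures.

LD = Vd · C_target = 147.0 × 30.5 = 4484 mg
CL = 45 mL/min × 60/1000 = 2.700 L/h
Maintenance: replace elimination → rate = CL × Css = 2.700 × 30.5 = 82.35 mg/h

(a) 4480 mg; (b) 82.4 mg/h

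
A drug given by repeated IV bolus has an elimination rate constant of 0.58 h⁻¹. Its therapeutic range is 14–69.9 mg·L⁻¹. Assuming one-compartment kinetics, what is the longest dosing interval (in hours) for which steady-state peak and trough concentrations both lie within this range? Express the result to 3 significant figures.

2.77 h

Between IV bolus doses, concentration decays as C = C₀·e^(−kτ), so C_peak/C_trough = e^(kτ).
τ_max = ln(C_peak/C_trough) / k = ln(69.9/14) / 0.5800 = 1.608 / 0.5800 = 2.772 h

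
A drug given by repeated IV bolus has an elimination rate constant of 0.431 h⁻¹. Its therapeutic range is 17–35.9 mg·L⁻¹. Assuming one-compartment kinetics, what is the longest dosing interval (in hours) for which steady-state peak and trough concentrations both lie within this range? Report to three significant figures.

1.73 h

Between IV bolus doses, concentration decays as C = C₀·e^(−kτ), so C_peak/C_trough = e^(kτ).
τ_max = ln(C_peak/C_trough) / k = ln(35.9/17) / 0.4310 = 0.7475 / 0.4310 = 1.734 h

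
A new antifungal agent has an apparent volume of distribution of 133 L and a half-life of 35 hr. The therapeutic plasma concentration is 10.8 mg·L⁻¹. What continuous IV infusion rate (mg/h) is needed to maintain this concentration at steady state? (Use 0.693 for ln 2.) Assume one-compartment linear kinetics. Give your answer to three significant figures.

28.4 mg/h

CL = ln 2 · Vd / t½ = 0.693 × 133.0 / 35 = 2.633 L/h
Infusion rate = CL × Css = 2.633 × 10.8 = 28.44 mg/h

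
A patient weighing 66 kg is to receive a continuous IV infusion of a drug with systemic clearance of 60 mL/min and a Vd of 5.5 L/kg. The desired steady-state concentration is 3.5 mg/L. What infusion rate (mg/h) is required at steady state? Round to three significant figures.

CL = 60 mL/min × 60/1000 = 3.600 L/h
Maintenance depends on clearance, not Vd — rate in must match rate out.
Rate = CL × Css = 3.600 × 3.5 = 12.60 mg/h

12.6 mg/h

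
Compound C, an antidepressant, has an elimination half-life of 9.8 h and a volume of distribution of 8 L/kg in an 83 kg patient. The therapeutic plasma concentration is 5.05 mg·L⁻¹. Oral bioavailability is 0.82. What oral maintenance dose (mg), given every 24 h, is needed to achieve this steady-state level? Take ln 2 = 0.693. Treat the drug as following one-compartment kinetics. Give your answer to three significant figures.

Vd(total) = 83 kg × 8 L/kg = 664.0 L
k = 0.693/9.8 = 0.07071 h⁻¹, so CL = k·Vd = 0.07071 × 664.0 = 46.95 L/h
D = CL × Css × τ / F = 46.95 × 5.05 × 24 / 0.82 = 6939 mg

6940 mg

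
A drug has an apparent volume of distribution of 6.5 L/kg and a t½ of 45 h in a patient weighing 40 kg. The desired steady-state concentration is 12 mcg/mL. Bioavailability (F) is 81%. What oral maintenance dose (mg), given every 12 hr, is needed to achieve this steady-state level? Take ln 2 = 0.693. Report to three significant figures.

712 mg

Total Vd = 6.5 × 40 = 260.0 L
CL = 0.693 × Vd / t½ = 0.693 × 260.0 / 45 = 4.004 L/h
D = CL × Css × τ / F = 4.004 × 12 × 12 / 0.81 = 711.8 mg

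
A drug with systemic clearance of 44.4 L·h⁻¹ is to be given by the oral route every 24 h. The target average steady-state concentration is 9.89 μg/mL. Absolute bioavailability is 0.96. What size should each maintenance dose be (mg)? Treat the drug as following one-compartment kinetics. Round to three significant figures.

D = CL × Css × τ / F = 44.40 × 9.89 × 24 / 0.96 = 10980 mg

11000 mg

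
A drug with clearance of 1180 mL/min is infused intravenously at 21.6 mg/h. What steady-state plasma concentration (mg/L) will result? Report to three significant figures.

CL = 1180 mL/min × 60/1000 = 70.80 L/h
Css = rate / CL = 21.6 / 70.80 = 0.3051 mg/L

0.305 mg/L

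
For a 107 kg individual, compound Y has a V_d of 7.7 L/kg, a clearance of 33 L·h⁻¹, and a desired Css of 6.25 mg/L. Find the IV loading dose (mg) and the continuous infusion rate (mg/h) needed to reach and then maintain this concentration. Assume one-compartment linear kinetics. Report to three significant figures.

(a) 5150 mg; (b) 206 mg/h

Total Vd = 7.7 × 107 = 823.9 L
Loading dose = Vd × C = 823.9 × 6.25 = 5149 mg
Maintenance infusion rate = CL × Css = 33.00 × 6.25 = 206.3 mg/h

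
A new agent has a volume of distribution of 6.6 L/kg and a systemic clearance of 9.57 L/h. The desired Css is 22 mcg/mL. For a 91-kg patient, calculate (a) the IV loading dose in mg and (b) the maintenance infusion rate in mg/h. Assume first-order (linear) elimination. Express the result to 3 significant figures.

Total Vd = 6.6 × 91 = 600.6 L
Loading dose = Vd × C = 600.6 × 22 = 13210 mg
Maintenance infusion rate = CL × Css = 9.570 × 22 = 210.5 mg/h

(a) 13200 mg; (b) 211 mg/h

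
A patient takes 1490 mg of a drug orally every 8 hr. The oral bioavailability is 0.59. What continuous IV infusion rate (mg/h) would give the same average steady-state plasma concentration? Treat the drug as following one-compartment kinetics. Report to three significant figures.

110 mg/h

Equivalent systemic input: infusion rate = F·D/τ.
Rate = 0.59 × 1490 / 8 = 109.9 mg/h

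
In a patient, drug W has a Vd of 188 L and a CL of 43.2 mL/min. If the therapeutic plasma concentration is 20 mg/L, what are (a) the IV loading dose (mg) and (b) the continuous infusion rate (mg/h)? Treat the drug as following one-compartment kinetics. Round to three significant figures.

(a) 3760 mg; (b) 51.8 mg/h

Loading dose = Vd × C = 188.0 × 20 = 3760 mg
CL = 43.2 mL/min × 60/1000 = 2.592 L/h
Maintenance: replace elimination → rate = CL × Css = 2.592 × 20 = 51.84 mg/h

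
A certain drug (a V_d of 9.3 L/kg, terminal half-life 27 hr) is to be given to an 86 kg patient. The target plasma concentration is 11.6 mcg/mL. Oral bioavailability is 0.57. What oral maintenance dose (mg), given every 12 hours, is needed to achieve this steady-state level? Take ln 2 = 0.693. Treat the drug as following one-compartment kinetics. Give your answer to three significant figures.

5010 mg

Vd(total) = 86 kg × 9.3 L/kg = 799.8 L
CL = 0.693 × Vd / t½ = 0.693 × 799.8 / 27 = 20.53 L/h
D = CL × Css × τ / F = 20.53 × 11.6 × 12 / 0.57 = 5014 mg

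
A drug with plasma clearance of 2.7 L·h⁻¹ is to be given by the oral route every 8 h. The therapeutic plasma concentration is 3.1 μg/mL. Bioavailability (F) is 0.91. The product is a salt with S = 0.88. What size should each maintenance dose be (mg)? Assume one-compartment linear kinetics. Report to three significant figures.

D = CL × Css × τ / F / S = 2.700 × 3.1 × 8 / 0.91 / 0.88 = 83.62 mg

83.6 mg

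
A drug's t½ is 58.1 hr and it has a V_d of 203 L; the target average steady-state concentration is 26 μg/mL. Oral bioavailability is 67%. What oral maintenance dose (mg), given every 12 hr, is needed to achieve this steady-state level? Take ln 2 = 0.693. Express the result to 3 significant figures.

k = 0.693/58.1 = 0.01193 h⁻¹, so CL = k·Vd = 0.01193 × 203.0 = 2.422 L/h
D = CL × Css × τ / F = 2.422 × 26 × 12 / 0.67 = 1128 mg

1130 mg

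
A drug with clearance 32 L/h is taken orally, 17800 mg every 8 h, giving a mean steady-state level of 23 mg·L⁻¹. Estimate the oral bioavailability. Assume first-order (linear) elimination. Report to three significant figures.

0.331

F·D/τ = CL·Css at steady state → F = CL·Css·τ / D.
F = 32 × 23 × 8 / 17800 = 0.331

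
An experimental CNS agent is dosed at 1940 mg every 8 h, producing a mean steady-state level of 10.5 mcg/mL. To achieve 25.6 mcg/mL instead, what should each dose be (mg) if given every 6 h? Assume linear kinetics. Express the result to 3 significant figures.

3550 mg

For first-order elimination, Css ∝ F·D/(CL·τ); F and CL are unchanged, so Css ∝ D/τ.
D₂ = D₁ × (Css,target / Css,current) × (τ₂/τ₁) = 1940 × (25.6/10.5) × (6/8) = 3547 mg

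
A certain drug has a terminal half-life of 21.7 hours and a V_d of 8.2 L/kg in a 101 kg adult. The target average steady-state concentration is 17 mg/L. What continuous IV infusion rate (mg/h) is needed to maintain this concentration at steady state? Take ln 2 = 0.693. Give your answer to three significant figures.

Total Vd = 8.2 × 101 = 828.2 L
CL = ln 2 · Vd / t½ = 0.693 × 828.2 / 21.7 = 26.45 L/h
Infusion rate = CL × Css = 26.45 × 17 = 449.7 mg/h

450 mg/h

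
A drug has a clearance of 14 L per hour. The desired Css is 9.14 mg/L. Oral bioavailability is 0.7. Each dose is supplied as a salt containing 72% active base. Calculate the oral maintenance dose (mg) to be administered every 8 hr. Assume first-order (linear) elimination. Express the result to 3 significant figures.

D = CL × Css × τ / F / S = 14.00 × 9.14 × 8 / 0.7 / 0.72 = 2031 mg

2030 mg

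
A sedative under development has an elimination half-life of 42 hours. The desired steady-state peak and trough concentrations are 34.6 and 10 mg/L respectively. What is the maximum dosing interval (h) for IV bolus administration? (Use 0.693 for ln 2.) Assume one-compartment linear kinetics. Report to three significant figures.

k = 0.693 / t½ = 0.693 / 42 = 0.01650 h⁻¹
Between IV bolus doses, concentration decays as C = C₀·e^(−kτ), so C_peak/C_trough = e^(kτ).
τ_max = ln(C_peak/C_trough) / k = ln(34.6/10) / 0.01650 = 1.241 / 0.01650 = 75.21 h

75.2 h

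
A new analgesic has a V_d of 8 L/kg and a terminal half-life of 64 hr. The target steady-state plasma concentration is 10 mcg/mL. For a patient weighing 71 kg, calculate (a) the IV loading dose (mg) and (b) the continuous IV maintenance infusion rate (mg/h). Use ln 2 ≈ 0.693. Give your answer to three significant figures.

(a) 5680 mg; (b) 61.5 mg/h

Total Vd = 8 × 71 = 568.0 L
LD = Vd × C = 568.0 × 10 = 5680 mg
CL = 0.693 × Vd / t½ = 0.693 × 568.0 / 64 = 6.150 L/h
Infusion rate = CL × Css = 6.150 × 10 = 61.50 mg/h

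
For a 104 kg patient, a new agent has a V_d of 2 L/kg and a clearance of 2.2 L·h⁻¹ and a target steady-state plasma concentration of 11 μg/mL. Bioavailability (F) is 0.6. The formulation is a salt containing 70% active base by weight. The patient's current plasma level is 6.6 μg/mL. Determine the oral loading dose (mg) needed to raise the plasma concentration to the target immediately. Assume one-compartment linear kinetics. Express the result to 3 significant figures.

2180 mg

Total Vd = 2 × 104 = 208.0 L
The loading dose fills Vd to the target concentration; clearance is irrelevant here.
Concentration deficit ΔC = 11 − 6.6 = 4.400 mg/L
LD = Vd × ΔC / F / S = 208.0 × 4.400 / 0.6 / 0.7 = 2179 mg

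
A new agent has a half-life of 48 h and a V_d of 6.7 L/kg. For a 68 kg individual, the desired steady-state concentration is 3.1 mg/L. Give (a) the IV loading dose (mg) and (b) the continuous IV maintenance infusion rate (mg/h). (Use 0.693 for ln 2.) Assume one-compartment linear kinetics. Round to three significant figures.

(a) 1410 mg; (b) 20.4 mg/h

Total Vd = 6.7 × 68 = 455.6 L
LD = Vd × C = 455.6 × 3.1 = 1412 mg
CL = 0.693 × Vd / t½ = 0.693 × 455.6 / 48 = 6.578 L/h
Infusion rate = CL × Css = 6.578 × 3.1 = 20.39 mg/h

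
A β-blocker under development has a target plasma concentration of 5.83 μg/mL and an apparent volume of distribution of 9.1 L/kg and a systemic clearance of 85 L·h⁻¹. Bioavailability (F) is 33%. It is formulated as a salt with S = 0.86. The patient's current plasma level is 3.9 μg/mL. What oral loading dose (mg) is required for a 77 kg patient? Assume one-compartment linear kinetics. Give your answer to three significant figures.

4770 mg

Vd(total) = 77 kg × 9.1 L/kg = 700.7 L
Concentration deficit ΔC = 5.83 − 3.9 = 1.930 mg/L
LD = Vd × ΔC / F / S = 700.7 × 1.930 / 0.33 / 0.86 = 4765 mg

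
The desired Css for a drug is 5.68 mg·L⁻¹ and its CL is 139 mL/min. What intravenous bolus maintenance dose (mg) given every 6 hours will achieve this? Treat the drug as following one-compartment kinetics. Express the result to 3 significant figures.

284 mg

Convert clearance: 139 mL/min × 60 min/h ÷ 1000 mL/L = 8.340 L/h
D = CL × Css × τ = 8.340 × 5.68 × 6 = 284.2 mg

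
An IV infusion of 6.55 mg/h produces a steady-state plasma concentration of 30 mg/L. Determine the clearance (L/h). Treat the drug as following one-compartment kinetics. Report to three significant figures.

At steady state, infusion rate = CL × Css, so CL = rate / Css.
CL = 6.55 / 30 = 0.2183 L/h

0.218 L/h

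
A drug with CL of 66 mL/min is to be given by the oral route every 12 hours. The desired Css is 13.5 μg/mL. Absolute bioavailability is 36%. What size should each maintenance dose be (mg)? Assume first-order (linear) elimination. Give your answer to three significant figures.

1780 mg

CL = 66 mL/min × 60/1000 = 3.960 L/h
D = CL × Css × τ / F = 3.960 × 13.5 × 12 / 0.36 = 1782 mg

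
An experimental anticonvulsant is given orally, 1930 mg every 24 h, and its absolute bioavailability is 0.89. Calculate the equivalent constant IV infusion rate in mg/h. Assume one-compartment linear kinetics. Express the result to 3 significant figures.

Equivalent systemic input: infusion rate = F·D/τ.
Rate = 0.89 × 1930 / 24 = 71.57 mg/h

71.6 mg/h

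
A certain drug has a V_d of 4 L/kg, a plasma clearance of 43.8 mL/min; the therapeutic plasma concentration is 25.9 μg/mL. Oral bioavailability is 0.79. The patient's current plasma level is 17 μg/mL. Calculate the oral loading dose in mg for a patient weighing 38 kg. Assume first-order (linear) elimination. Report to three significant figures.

1710 mg

Vd(total) = 38 kg × 4 L/kg = 152.0 L
Concentration deficit ΔC = 25.9 − 17 = 8.900 mg/L
LD = Vd × ΔC / F = 152.0 × 8.900 / 0.79 = 1712 mg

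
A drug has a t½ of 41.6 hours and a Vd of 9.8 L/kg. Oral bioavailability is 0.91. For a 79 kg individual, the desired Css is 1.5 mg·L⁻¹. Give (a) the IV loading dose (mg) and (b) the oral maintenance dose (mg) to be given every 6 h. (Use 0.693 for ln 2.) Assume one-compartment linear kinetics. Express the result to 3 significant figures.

Vd = 9.8 L/kg × 79 kg = 774.2 L
LD = Vd × C = 774.2 × 1.5 = 1161 mg
CL = 0.693 × Vd / t½ = 0.693 × 774.2 / 41.6 = 12.90 L/h
D = CL × Css × τ / F = 12.90 × 1.5 × 6 / 0.91 = 127.6 mg

(a) 1160 mg; (b) 128 mg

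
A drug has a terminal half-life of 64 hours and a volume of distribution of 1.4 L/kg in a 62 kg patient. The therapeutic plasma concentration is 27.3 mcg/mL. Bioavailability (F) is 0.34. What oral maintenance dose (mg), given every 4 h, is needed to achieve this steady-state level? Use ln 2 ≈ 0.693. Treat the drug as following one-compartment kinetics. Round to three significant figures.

Total Vd = 1.4 × 62 = 86.80 L
CL = 0.693 × Vd / t½ = 0.693 × 86.80 / 64 = 0.9399 L/h
D = CL × Css × τ / F = 0.9399 × 27.3 × 4 / 0.34 = 301.9 mg

302 mg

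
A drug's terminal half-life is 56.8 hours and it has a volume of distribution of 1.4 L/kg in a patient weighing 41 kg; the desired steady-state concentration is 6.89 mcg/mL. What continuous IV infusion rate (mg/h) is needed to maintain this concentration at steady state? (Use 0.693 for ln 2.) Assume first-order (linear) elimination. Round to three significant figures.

Vd = 1.4 L/kg × 41 kg = 57.40 L
k = 0.693/56.8 = 0.01220 h⁻¹, so CL = k·Vd = 0.01220 × 57.40 = 0.7003 L/h
Infusion rate = CL × Css = 0.7003 × 6.89 = 4.825 mg/h

4.83 mg/h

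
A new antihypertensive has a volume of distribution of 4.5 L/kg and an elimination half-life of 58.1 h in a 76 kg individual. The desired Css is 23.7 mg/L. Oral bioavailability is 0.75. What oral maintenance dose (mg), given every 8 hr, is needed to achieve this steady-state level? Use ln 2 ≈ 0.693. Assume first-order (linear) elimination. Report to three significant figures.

1030 mg

Vd = 4.5 L/kg × 76 kg = 342.0 L
k = 0.693/58.1 = 0.01193 h⁻¹, so CL = k·Vd = 0.01193 × 342.0 = 4.080 L/h
D = CL × Css × τ / F = 4.080 × 23.7 × 8 / 0.75 = 1031 mg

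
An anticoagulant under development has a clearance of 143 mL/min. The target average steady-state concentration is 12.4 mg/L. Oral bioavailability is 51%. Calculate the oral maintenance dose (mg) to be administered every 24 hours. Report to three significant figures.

5010 mg

CL = 143 mL/min × 60/1000 = 8.580 L/h
D = CL × Css × τ / F = 8.580 × 12.4 × 24 / 0.51 = 5007 mg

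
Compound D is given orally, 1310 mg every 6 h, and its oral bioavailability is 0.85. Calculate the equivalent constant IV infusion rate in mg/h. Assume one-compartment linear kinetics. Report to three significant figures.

186 mg/h

Equivalent systemic input: infusion rate = F·D/τ.
Rate = 0.85 × 1310 / 6 = 185.6 mg/h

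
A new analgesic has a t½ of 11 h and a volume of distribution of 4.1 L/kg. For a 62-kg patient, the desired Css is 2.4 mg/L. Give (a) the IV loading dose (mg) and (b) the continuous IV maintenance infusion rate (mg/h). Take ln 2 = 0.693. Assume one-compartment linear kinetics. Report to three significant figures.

(a) 610 mg; (b) 38.4 mg/h

Vd(total) = 62 kg × 4.1 L/kg = 254.2 L
LD = Vd × C = 254.2 × 2.4 = 610.1 mg
CL = 0.693 × Vd / t½ = 0.693 × 254.2 / 11 = 16.01 L/h
Infusion rate = CL × Css = 16.01 × 2.4 = 38.42 mg/h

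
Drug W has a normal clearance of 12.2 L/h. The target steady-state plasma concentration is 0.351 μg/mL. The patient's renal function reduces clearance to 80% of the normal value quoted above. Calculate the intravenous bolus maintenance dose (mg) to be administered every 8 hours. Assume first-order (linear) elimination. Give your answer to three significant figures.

Patient clearance = 0.8 × 12.20 = 9.760 L/h
D = CL × Css × τ = 9.760 × 0.351 × 8 = 27.41 mg

27.4 mg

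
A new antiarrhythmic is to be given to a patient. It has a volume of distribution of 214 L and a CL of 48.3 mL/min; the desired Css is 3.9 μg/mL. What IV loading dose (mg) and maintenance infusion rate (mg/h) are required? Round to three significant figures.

(a) 835 mg; (b) 11.3 mg/h

Loading: fill Vd to C_target → 214.0 L × 3.9 mg/L = 834.6 mg
CL = 48.3 mL/min = 48.3 × 0.06 = 2.898 L/h
Maintenance: replace elimination → rate = CL × Css = 2.898 × 3.9 = 11.30 mg/h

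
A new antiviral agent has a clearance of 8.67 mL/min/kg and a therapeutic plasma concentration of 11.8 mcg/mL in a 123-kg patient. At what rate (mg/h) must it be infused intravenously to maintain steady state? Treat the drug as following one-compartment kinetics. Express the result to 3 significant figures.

755 mg/h

CL = 8.67 mL/min/kg × 123 kg = 1066 mL/min = 1066 × 60/1000 = 63.96 L/h
At steady state, infusion rate equals elimination rate: rate in = CL × Css.
Rate = CL × Css = 63.96 × 11.8 = 754.7 mg/h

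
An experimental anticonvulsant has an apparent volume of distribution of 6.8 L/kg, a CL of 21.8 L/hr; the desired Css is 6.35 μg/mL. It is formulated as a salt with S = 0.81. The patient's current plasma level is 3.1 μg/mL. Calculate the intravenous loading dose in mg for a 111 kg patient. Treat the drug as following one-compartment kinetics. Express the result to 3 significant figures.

3030 mg

Total Vd = 6.8 × 111 = 754.8 L
The loading dose fills Vd to the target concentration.
Concentration deficit ΔC = 6.35 − 3.1 = 3.250 mg/L
LD = Vd × ΔC / S = 754.8 × 3.250 / 0.81 = 3029 mg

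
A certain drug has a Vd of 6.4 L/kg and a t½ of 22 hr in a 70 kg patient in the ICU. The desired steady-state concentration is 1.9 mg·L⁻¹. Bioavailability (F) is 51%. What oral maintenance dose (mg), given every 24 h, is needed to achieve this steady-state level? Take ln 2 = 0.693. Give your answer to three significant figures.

Total Vd = 6.4 × 70 = 448.0 L
k = 0.693/22 = 0.03150 h⁻¹, so CL = k·Vd = 0.03150 × 448.0 = 14.11 L/h
D = CL × Css × τ / F = 14.11 × 1.9 × 24 / 0.51 = 1262 mg

1260 mg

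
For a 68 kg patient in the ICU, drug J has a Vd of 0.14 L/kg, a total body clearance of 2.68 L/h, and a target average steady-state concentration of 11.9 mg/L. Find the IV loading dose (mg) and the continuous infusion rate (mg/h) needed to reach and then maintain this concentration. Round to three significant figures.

Vd = 0.14 L/kg × 68 kg = 9.520 L
LD = Vd · C_target = 9.520 × 11.9 = 113.3 mg
Maintenance: replace elimination → rate = CL × Css = 2.680 × 11.9 = 31.89 mg/h

(a) 113 mg; (b) 31.9 mg/h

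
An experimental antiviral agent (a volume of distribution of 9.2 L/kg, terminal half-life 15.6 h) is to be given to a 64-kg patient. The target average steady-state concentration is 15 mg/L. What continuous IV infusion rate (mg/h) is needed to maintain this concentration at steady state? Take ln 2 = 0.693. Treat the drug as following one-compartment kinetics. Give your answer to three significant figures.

Vd(total) = 64 kg × 9.2 L/kg = 588.8 L
k = 0.693/15.6 = 0.04442 h⁻¹, so CL = k·Vd = 0.04442 × 588.8 = 26.15 L/h
Infusion rate = CL × Css = 26.15 × 15 = 392.3 mg/h

392 mg/h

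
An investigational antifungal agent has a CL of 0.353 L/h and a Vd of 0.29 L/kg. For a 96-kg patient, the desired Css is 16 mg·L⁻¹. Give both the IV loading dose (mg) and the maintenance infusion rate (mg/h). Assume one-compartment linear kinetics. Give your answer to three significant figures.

Vd(total) = 96 kg × 0.29 L/kg = 27.84 L
Loading dose = Vd × C = 27.84 × 16 = 445.4 mg
Maintenance infusion rate = CL × Css = 0.3530 × 16 = 5.648 mg/h

(a) 445 mg; (b) 5.65 mg/h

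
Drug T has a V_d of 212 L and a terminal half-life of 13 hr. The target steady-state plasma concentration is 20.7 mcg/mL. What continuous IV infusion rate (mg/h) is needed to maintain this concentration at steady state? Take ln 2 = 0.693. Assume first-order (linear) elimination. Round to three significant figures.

234 mg/h

CL = ln 2 · Vd / t½ = 0.693 × 212.0 / 13 = 11.30 L/h
Infusion rate = CL × Css = 11.30 × 20.7 = 233.9 mg/h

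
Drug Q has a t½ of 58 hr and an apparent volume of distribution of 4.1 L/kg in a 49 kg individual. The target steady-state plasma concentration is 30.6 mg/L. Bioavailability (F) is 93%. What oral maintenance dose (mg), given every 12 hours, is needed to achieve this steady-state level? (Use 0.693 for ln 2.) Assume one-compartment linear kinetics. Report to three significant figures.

Vd = 4.1 L/kg × 49 kg = 200.9 L
k = 0.693/58 = 0.01195 h⁻¹, so CL = k·Vd = 0.01195 × 200.9 = 2.401 L/h
D = CL × Css × τ / F = 2.401 × 30.6 × 12 / 0.93 = 948.0 mg

948 mg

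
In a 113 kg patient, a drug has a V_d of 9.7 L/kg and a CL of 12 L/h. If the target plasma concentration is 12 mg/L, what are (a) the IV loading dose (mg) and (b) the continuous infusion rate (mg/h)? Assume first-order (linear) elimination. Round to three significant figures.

Vd = 9.7 L/kg × 113 kg = 1096 L
LD = Vd · C_target = 1096 × 12 = 13150 mg
Infusion rate = 12.00 L/h × 12 mg/L = 144.0 mg/h

(a) 13200 mg; (b) 144 mg/h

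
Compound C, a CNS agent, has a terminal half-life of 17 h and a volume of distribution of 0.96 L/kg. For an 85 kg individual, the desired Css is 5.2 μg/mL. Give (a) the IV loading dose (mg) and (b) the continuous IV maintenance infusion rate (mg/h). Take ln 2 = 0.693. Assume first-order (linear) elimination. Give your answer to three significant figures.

Total Vd = 0.96 × 85 = 81.60 L
LD = Vd × C = 81.60 × 5.2 = 424.3 mg
CL = 0.693 × Vd / t½ = 0.693 × 81.60 / 17 = 3.326 L/h
Infusion rate = CL × Css = 3.326 × 5.2 = 17.30 mg/h

(a) 424 mg; (b) 17.3 mg/h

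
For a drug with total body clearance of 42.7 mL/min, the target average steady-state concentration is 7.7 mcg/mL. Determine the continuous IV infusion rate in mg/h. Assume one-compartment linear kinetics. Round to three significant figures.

19.7 mg/h

Convert clearance: 42.7 mL/min × 60 min/h ÷ 1000 mL/L = 2.562 L/h
At steady state, infusion rate equals elimination rate: rate in = CL × Css.
R₀ = 2.562 × 7.7 = 19.73 mg/h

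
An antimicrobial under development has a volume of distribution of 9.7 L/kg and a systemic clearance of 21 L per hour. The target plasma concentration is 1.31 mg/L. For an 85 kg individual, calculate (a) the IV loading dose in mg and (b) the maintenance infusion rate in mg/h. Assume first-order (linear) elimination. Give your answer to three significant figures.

(a) 1080 mg; (b) 27.5 mg/h

Total Vd = 9.7 × 85 = 824.5 L
Loading: fill Vd to C_target → 824.5 L × 1.31 mg/L = 1080 mg
Maintenance infusion rate = CL × Css = 21.00 × 1.31 = 27.51 mg/h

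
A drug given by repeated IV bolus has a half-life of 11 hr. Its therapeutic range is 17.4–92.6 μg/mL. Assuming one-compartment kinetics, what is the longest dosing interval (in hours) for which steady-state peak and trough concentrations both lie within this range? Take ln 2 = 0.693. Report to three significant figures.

26.5 h

k = 0.693 / t½ = 0.693 / 11 = 0.06300 h⁻¹
Between IV bolus doses, concentration decays as C = C₀·e^(−kτ), so C_peak/C_trough = e^(kτ).
τ_max = ln(C_peak/C_trough) / k = ln(92.6/17.4) / 0.06300 = 1.672 / 0.06300 = 26.54 h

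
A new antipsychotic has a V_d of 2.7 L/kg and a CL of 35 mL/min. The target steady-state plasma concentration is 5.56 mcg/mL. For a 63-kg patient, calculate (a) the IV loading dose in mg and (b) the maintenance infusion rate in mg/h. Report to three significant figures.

(a) 946 mg; (b) 11.7 mg/h

Total Vd = 2.7 × 63 = 170.1 L
LD = Vd · C_target = 170.1 × 5.56 = 945.8 mg
CL = 35 mL/min × 60/1000 = 2.100 L/h
Maintenance: replace elimination → rate = CL × Css = 2.100 × 5.56 = 11.68 mg/h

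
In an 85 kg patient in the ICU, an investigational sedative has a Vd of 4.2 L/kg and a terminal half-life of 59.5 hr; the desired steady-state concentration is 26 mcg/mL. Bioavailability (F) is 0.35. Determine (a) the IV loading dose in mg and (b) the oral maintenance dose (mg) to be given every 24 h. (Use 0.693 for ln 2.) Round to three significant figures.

(a) 9280 mg; (b) 7410 mg

Total Vd = 4.2 × 85 = 357.0 L
LD = Vd × C = 357.0 × 26 = 9282 mg
CL = 0.693 × Vd / t½ = 0.693 × 357.0 / 59.5 = 4.158 L/h
D = CL × Css × τ / F = 4.158 × 26 × 24 / 0.35 = 7413 mg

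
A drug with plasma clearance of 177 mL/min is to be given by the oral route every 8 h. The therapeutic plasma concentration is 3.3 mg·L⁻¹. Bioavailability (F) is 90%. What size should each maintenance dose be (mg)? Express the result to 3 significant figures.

312 mg

Convert clearance: 177 mL/min × 60 min/h ÷ 1000 mL/L = 10.62 L/h
D = CL × Css × τ / F = 10.62 × 3.3 × 8 / 0.9 = 311.5 mg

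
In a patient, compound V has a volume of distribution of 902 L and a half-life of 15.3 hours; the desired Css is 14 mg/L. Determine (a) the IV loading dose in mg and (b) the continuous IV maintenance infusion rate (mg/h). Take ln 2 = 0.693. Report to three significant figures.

(a) 12600 mg; (b) 572 mg/h

LD = Vd × C = 902.0 × 14 = 12630 mg
CL = 0.693 × Vd / t½ = 0.693 × 902.0 / 15.3 = 40.86 L/h
Infusion rate = CL × Css = 40.86 × 14 = 572.0 mg/h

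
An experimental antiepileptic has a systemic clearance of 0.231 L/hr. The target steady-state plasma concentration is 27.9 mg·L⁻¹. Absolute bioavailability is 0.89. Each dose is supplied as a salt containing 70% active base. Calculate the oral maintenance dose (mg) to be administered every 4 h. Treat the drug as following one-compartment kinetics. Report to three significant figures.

41.4 mg

D = CL × Css × τ / F / S = 0.2310 × 27.9 × 4 / 0.89 / 0.7 = 41.38 mg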